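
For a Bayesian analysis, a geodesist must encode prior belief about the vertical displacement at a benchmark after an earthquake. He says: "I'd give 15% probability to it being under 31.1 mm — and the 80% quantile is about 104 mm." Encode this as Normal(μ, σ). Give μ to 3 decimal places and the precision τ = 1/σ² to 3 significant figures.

For Normal(μ,σ), the p-quantile is μ + z_p·σ. Here z_{0.15} = -1.036, z_{0.8} = 0.8416.
So 31.1 = μ − 1.036σ and 104 = μ + 0.8416σ.
Subtracting: σ = (104 − 31.1)/(0.8416 − (-1.036)) = 38.817.
Then μ = 31.1 − (-1.036)·38.817 = 71.331.
Precision τ = 1/σ² = 1/38.82² = 0.000664.

μ = 71.331, τ = 0.000664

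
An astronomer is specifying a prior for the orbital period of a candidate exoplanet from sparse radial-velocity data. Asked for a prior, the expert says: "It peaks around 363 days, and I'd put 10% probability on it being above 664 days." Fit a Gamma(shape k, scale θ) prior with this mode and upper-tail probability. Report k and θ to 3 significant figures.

Gamma(k,θ) with k>1 has mode (k−1)θ, so θ = 363/(k−1).
Need P(X < 664) = 0.9 with θ tied to k this way. Start at k = 2, θ = 363: P(X<664) ≈ 0.546.
Too low — raise k to concentrate. Iterating converges to k ≈ 6.23.
Then θ = 363/(6.23−1) ≈ 69.4.

k ≈ 6.23, θ ≈ 69.4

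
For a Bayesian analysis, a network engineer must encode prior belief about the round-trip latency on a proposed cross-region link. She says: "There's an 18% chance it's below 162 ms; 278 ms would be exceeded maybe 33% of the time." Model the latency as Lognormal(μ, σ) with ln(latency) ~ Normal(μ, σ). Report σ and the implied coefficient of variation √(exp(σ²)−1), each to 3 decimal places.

σ ≈ 0.398, CV ≈ 0.415

If T ~ Lognormal(μ,σ) then ln T ~ Normal(μ,σ), so the p-quantile of ln T is μ + z_p·σ.
ln(162) = 5.088 and ln(278) = 5.628; z_{0.18} = -0.9154, z_{0.67} = 0.4399.
σ = (5.628 − 5.088)/(0.4399 − (-0.9154)) = 0.398.
μ = 5.088 − (-0.9154)·0.398 = 5.452.
CV = √(exp(σ²)−1) = √(exp(0.1588)−1) = 0.415.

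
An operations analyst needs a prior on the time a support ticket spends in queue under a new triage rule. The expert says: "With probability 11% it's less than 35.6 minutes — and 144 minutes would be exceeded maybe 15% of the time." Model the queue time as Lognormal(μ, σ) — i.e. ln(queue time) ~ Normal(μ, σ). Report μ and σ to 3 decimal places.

μ ≈ 4.330, σ ≈ 0.618

If T ~ Lognormal(μ,σ) then ln T ~ Normal(μ,σ), so the p-quantile of ln T is μ + z_p·σ.
ln(35.6) = 3.572 and ln(144) = 4.97; z_{0.11} = -1.227, z_{0.85} = 1.036.
σ = (4.97 − 3.572)/(1.036 − (-1.227)) = 0.618.
μ = 3.572 − (-1.227)·0.618 = 4.330.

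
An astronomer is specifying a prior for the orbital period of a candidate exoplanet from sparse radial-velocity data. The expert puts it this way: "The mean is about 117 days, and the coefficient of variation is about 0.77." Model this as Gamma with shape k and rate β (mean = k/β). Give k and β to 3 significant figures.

For Gamma(k, rate β): mean = k/β, variance = k/β², so CV = 1/√k.
CV = 0.77, hence k = 1/CV² = 1.69.
Then β = k/mean = 1.69/117 = 0.0144.

k ≈ 1.69, β ≈ 0.0144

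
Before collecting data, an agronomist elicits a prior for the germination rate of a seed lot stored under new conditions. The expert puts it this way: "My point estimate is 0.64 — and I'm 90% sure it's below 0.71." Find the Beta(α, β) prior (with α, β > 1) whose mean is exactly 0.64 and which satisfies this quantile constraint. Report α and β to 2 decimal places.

With mean 0.64 fixed, write α = 0.64s, β = 0.36s where s = α+β.
Need P(θ < 0.71) = 0.9 under Beta(0.64s, 0.36s). Normal approximation: (q−m)/√(m(1−m)/s) ≈ z_{0.9} = 1.28, so s ≈ 0.64·0.36·(1.28)²/(0.71−0.64)² = 77.2.
At s = 77.2: P(θ<0.71) ≈ 0.903. Adjusting to match 0.9 gives s ≈ 75.03.
So α = 0.64·75.03 ≈ 48.02, β = 0.36·75.03 ≈ 27.01.

α ≈ 48.02, β ≈ 27.01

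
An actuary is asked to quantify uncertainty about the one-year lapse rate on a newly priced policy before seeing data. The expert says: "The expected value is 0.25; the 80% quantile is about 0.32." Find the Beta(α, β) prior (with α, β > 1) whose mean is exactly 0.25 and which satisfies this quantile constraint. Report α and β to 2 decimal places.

With mean 0.25 fixed, write α = 0.25s, β = 0.75s where s = α+β.
Need P(θ < 0.32) = 0.8 under Beta(0.25s, 0.75s). Normal approximation: (q−m)/√(m(1−m)/s) ≈ z_{0.8} = 0.842, so s ≈ 0.25·0.75·(0.842)²/(0.32−0.25)² = 27.1.
At s = 27.1: P(θ<0.32) ≈ 0.806. Adjusting to match 0.8 gives s ≈ 25.42.
So α = 0.25·25.42 ≈ 6.35, β = 0.75·25.42 ≈ 19.06.

α ≈ 6.35, β ≈ 19.06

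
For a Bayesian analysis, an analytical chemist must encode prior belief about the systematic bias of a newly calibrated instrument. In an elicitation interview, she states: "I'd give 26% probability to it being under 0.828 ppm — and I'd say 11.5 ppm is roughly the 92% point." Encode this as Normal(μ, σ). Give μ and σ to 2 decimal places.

μ = 4.18, σ = 5.21

For Normal(μ,σ), the p-quantile is μ + z_p·σ. Here z_{0.26} = -0.6433, z_{0.92} = 1.405.
So 0.828 = μ − 0.6433σ and 11.5 = μ + 1.405σ.
Subtracting: σ = (11.5 − 0.828)/(1.405 − (-0.6433)) = 5.21.
Then μ = 0.828 − (-0.6433)·5.21 = 4.18.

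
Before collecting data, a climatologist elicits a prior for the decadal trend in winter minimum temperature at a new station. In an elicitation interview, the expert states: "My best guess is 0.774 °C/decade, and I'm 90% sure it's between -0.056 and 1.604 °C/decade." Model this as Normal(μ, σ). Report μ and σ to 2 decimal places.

A symmetric 90% interval runs μ ± z·σ with z = 1.645.
Half-width = 0.83, so σ = 0.83/1.645 = 0.50.
μ is the stated best guess, 0.77.

μ = 0.77, σ = 0.50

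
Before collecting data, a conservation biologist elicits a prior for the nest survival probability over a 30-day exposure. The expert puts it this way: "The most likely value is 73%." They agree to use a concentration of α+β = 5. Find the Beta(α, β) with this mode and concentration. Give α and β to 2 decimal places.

α = 3.19, β = 1.81

For α,β > 1 the Beta mode is (α−1)/(α+β−2). With α+β = 5, the mode is (α−1)/3.
Set (α−1)/3 = 0.73 → α = 1 + 0.73·3 = 3.19.
β = 5 − α = 1.81.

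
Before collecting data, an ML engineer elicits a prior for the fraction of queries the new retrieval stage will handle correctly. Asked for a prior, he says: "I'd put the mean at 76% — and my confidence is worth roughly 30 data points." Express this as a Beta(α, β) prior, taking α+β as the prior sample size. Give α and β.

α = 22.8, β = 7.2

Under the effective-sample-size interpretation, Beta(α, β) has prior mean α/(α+β) and prior sample size α+β.
So α+β = 30 and α/(α+β) = 0.76, giving α = 0.76·30 = 22.8 and β = 30 − 22.8 = 7.2.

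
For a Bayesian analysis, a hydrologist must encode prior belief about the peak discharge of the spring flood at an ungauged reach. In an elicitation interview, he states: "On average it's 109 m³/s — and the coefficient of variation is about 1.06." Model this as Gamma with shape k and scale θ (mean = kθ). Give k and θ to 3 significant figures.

k ≈ 0.89, θ ≈ 122

For Gamma(k, scale θ): mean = kθ, variance = kθ², so CV = 1/√k.
CV = 1.06, hence k = 1/CV² = 0.89.
Then θ = mean/k = 109/0.89 = 122.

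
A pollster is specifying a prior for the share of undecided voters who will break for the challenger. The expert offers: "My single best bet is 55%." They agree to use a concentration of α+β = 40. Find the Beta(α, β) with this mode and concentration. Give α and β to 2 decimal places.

For α,β > 1 the Beta mode is (α−1)/(α+β−2). With α+β = 40, the mode is (α−1)/38.
Set (α−1)/38 = 0.55 → α = 1 + 0.55·38 = 21.90.
β = 40 − α = 18.10.

α = 21.90, β = 18.10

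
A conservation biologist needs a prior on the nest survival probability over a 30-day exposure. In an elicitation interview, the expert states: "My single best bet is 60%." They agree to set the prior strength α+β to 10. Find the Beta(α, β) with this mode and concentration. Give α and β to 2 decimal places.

For α,β > 1 the Beta mode is (α−1)/(α+β−2). With α+β = 10, the mode is (α−1)/8.
Set (α−1)/8 = 0.6 → α = 1 + 0.6·8 = 5.80.
β = 10 − α = 4.20.

α = 5.80, β = 4.20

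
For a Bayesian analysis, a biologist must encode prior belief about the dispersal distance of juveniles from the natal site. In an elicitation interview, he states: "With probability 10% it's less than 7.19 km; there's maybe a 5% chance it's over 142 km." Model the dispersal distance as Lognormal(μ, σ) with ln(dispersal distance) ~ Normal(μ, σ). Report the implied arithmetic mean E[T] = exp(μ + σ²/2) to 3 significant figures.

If T ~ Lognormal(μ,σ) then ln T ~ Normal(μ,σ), so the p-quantile of ln T is μ + z_p·σ.
ln(7.19) = 1.973 and ln(142) = 4.956; z_{0.1} = -1.282, z_{0.95} = 1.645.
σ = (4.956 − 1.973)/(1.645 − (-1.282)) = 1.019.
μ = 1.973 − (-1.282)·1.019 = 3.279.
E[T] = exp(μ + σ²/2) = exp(3.279 + 0.5196) = 44.6 km.

E[T] ≈ 44.6 km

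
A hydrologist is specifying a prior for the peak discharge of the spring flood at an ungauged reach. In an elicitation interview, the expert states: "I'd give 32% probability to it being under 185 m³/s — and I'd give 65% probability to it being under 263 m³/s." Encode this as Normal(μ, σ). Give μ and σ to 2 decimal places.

For Normal(μ,σ), the p-quantile is μ + z_p·σ. Here z_{0.32} = -0.4677, z_{0.65} = 0.3853.
So 185 = μ − 0.4677σ and 263 = μ + 0.3853σ.
Subtracting: σ = (263 − 185)/(0.3853 − (-0.4677)) = 91.44.
Then μ = 185 − (-0.4677)·91.44 = 227.77.

μ = 227.77, σ = 91.44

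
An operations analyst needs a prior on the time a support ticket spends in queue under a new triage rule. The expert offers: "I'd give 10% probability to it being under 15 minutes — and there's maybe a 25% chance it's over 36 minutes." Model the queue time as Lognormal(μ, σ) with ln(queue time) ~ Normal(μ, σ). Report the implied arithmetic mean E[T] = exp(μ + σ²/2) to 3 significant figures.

If T ~ Lognormal(μ,σ) then ln T ~ Normal(μ,σ), so the p-quantile of ln T is μ + z_p·σ.
ln(15) = 2.708 and ln(36) = 3.584; z_{0.1} = -1.282, z_{0.75} = 0.6745.
σ = (3.584 − 2.708)/(0.6745 − (-1.282)) = 0.448.
μ = 2.708 − (-1.282)·0.448 = 3.282.
E[T] = exp(μ + σ²/2) = exp(3.282 + 0.1002) = 29.4 minutes.

E[T] ≈ 29.4 minutes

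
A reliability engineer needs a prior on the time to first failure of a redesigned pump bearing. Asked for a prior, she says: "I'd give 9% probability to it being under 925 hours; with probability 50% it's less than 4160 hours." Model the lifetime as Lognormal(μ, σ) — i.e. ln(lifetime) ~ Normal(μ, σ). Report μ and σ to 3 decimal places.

μ ≈ 8.333, σ ≈ 1.121

If T ~ Lognormal(μ,σ) then ln T ~ Normal(μ,σ), so the p-quantile of ln T is μ + z_p·σ.
ln(925) = 6.83 and ln(4160) = 8.333; z_{0.09} = -1.341, z_{0.5} = 0.
σ = (8.333 − 6.83)/(0 − (-1.341)) = 1.121.
μ = 6.83 − (-1.341)·1.121 = 8.333.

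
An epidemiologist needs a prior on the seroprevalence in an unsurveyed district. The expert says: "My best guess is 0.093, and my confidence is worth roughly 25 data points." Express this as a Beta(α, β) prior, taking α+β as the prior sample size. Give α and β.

Under the effective-sample-size interpretation, Beta(α, β) has prior mean α/(α+β) and prior sample size α+β.
So α+β = 25 and α/(α+β) = 0.093, giving α = 0.093·25 = 2.325 and β = 25 − 2.325 = 22.675.

α = 2.325, β = 22.675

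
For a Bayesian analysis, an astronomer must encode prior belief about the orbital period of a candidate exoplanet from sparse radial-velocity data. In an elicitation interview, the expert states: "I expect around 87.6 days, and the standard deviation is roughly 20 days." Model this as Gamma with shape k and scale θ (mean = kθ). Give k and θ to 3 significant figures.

For Gamma(k, scale θ): mean = kθ, variance = kθ², so CV = 1/√k.
CV = SD/mean = 20/87.6 = 0.2283, hence k = 1/CV² = 19.2.
Then θ = mean/k = 87.6/19.2 = 4.57.

k ≈ 19.2, θ ≈ 4.57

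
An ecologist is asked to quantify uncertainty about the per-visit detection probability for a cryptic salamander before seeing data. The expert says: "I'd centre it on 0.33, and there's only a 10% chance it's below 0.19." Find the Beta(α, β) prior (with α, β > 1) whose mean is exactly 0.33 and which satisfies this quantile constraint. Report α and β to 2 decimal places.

α ≈ 5.56, β ≈ 11.28

With mean 0.33 fixed, write α = 0.33s, β = 0.67s where s = α+β.
Need P(θ < 0.19) = 0.1 under Beta(0.33s, 0.67s). Normal approximation: (q−m)/√(m(1−m)/s) ≈ z_{0.1} = -1.28, so s ≈ 0.33·0.67·(-1.28)²/(0.19−0.33)² = 18.5.
At s = 18.5: P(θ<0.19) ≈ 0.088. Adjusting to match 0.1 gives s ≈ 16.83.
So α = 0.33·16.83 ≈ 5.56, β = 0.67·16.83 ≈ 11.28.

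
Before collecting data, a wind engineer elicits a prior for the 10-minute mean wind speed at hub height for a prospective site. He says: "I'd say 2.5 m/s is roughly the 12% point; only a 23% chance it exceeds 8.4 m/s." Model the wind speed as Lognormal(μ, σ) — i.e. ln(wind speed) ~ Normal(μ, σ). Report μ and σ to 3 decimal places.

If T ~ Lognormal(μ,σ) then ln T ~ Normal(μ,σ), so the p-quantile of ln T is μ + z_p·σ.
ln(2.5) = 0.9163 and ln(8.4) = 2.128; z_{0.12} = -1.175, z_{0.77} = 0.7388.
σ = (2.128 − 0.9163)/(0.7388 − (-1.175)) = 0.633.
μ = 0.9163 − (-1.175)·0.633 = 1.660.

μ ≈ 1.660, σ ≈ 0.633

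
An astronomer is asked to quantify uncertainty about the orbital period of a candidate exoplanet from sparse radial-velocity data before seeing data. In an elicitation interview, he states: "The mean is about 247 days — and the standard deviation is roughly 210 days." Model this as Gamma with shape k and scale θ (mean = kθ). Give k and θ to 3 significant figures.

For Gamma(k, scale θ): mean = kθ, variance = kθ², so CV = 1/√k.
CV = SD/mean = 210/247 = 0.8502, hence k = 1/CV² = 1.38.
Then θ = mean/k = 247/1.38 = 179.

k ≈ 1.38, θ ≈ 179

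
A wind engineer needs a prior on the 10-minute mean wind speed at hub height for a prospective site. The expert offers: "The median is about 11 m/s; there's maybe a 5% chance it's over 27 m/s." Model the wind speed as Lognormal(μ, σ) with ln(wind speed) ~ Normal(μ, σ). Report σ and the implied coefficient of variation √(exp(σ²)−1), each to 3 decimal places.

If T ~ Lognormal(μ,σ) then ln T ~ Normal(μ,σ), so the p-quantile of ln T is μ + z_p·σ.
ln(11) = 2.398 and ln(27) = 3.296; z_{0.5} = 0, z_{0.95} = 1.645.
σ = (3.296 − 2.398)/(1.645 − (0)) = 0.546.
μ = 2.398 − (0)·0.546 = 2.398.
CV = √(exp(σ²)−1) = √(exp(0.2980)−1) = 0.589.

σ ≈ 0.546, CV ≈ 0.589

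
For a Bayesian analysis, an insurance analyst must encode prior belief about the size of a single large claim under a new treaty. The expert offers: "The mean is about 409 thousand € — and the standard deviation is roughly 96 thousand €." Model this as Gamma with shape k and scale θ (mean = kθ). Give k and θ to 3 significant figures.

k ≈ 18.2, θ ≈ 22.5

For Gamma(k, scale θ): mean = kθ, variance = kθ², so CV = 1/√k.
CV = SD/mean = 96/409 = 0.2347, hence k = 1/CV² = 18.2.
Then θ = mean/k = 409/18.2 = 22.5.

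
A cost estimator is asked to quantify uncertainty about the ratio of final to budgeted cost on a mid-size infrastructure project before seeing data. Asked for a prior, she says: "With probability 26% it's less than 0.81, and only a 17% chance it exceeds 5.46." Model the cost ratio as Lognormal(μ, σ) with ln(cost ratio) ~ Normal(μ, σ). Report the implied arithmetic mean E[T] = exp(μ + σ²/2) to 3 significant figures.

If T ~ Lognormal(μ,σ) then ln T ~ Normal(μ,σ), so the p-quantile of ln T is μ + z_p·σ.
ln(0.81) = -0.2107 and ln(5.46) = 1.697; z_{0.26} = -0.6433, z_{0.83} = 0.9542.
σ = (1.697 − -0.2107)/(0.9542 − (-0.6433)) = 1.194.
μ = -0.2107 − (-0.6433)·1.194 = 0.558.
E[T] = exp(μ + σ²/2) = exp(0.558 + 0.7134) = 3.56.

E[T] ≈ 3.56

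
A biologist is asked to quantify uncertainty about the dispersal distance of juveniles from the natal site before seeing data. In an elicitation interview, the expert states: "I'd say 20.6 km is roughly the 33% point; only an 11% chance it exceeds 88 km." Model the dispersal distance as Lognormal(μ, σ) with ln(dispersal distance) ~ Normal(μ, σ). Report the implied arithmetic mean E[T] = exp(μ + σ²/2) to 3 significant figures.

If T ~ Lognormal(μ,σ) then ln T ~ Normal(μ,σ), so the p-quantile of ln T is μ + z_p·σ.
ln(20.6) = 3.025 and ln(88) = 4.477; z_{0.33} = -0.4399, z_{0.89} = 1.227.
σ = (4.477 − 3.025)/(1.227 − (-0.4399)) = 0.871.
μ = 3.025 − (-0.4399)·0.871 = 3.409.
E[T] = exp(μ + σ²/2) = exp(3.409 + 0.3796) = 44.2 km.

E[T] ≈ 44.2 km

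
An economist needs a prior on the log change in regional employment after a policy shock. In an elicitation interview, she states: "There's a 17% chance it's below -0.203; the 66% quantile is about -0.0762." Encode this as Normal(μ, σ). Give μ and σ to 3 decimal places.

For Normal(μ,σ), the p-quantile is μ + z_p·σ. Here z_{0.17} = -0.9542, z_{0.66} = 0.4125.
So -0.203 = μ − 0.9542σ and -0.0762 = μ + 0.4125σ.
Subtracting: σ = (-0.0762 − -0.203)/(0.4125 − (-0.9542)) = 0.093.
Then μ = -0.203 − (-0.9542)·0.093 = -0.114.

μ = -0.114, σ = 0.093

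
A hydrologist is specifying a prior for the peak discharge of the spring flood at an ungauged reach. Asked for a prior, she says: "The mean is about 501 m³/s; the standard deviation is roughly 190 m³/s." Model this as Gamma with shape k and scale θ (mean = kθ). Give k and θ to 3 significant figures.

For Gamma(k, scale θ): mean = kθ, variance = kθ², so CV = 1/√k.
CV = SD/mean = 190/501 = 0.3792, hence k = 1/CV² = 6.95.
Then θ = mean/k = 501/6.95 = 72.1.

k ≈ 6.95, θ ≈ 72.1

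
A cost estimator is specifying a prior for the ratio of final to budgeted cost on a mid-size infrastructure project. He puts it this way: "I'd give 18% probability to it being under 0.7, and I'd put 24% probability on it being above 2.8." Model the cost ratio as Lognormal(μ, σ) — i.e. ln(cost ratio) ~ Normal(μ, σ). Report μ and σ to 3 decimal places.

μ ≈ 0.426, σ ≈ 0.855

If T ~ Lognormal(μ,σ) then ln T ~ Normal(μ,σ), so the p-quantile of ln T is μ + z_p·σ.
ln(0.7) = -0.3567 and ln(2.8) = 1.03; z_{0.18} = -0.9154, z_{0.76} = 0.7063.
σ = (1.03 − -0.3567)/(0.7063 − (-0.9154)) = 0.855.
μ = -0.3567 − (-0.9154)·0.855 = 0.426.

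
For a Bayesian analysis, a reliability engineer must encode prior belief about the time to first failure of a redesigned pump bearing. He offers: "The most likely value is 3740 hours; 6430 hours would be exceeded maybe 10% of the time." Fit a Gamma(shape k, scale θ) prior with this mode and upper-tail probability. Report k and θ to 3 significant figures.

k ≈ 7.46, θ ≈ 579

Gamma(k,θ) with k>1 has mode (k−1)θ, so θ = 3740/(k−1).
Need P(X < 6430) = 0.9 with θ tied to k this way. Start at k = 2, θ = 3740: P(X<6430) ≈ 0.513.
Too low — raise k to concentrate. Iterating converges to k ≈ 7.46.
Then θ = 3740/(7.46−1) ≈ 579.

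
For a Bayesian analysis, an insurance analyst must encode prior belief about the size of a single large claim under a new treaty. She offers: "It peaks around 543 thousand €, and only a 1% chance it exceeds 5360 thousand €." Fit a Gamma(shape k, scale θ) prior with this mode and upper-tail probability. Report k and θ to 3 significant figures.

Gamma(k,θ) with k>1 has mode (k−1)θ, so θ = 543/(k−1).
Need P(X < 5360) = 0.99 with θ tied to k this way. Start at k = 2, θ = 543: P(X<5360) ≈ 0.999.
Too high — lower k to spread out. Iterating converges to k ≈ 1.59.
Then θ = 543/(1.59−1) ≈ 915.

k ≈ 1.59, θ ≈ 915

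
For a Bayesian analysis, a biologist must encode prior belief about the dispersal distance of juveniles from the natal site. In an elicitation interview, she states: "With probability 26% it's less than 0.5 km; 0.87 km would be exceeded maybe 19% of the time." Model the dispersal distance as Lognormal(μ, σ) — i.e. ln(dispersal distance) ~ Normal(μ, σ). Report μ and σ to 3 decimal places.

If T ~ Lognormal(μ,σ) then ln T ~ Normal(μ,σ), so the p-quantile of ln T is μ + z_p·σ.
ln(0.5) = -0.6931 and ln(0.87) = -0.1393; z_{0.26} = -0.6433, z_{0.81} = 0.8779.
σ = (-0.1393 − -0.6931)/(0.8779 − (-0.6433)) = 0.364.
μ = -0.6931 − (-0.6433)·0.364 = -0.459.

μ ≈ -0.459, σ ≈ 0.364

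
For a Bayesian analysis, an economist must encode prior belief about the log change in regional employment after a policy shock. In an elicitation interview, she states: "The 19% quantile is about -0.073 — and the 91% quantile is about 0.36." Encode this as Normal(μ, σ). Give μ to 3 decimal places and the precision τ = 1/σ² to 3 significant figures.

The p-quantile of Normal(μ,σ) is μ + z_p·σ, with z_{0.19} = -0.8779 and z_{0.91} = 1.341.
Eliminate σ: μ = (z₂·x₁ − z₁·x₂)/(z₂ − z₁) = (1.341·-0.073 − (-0.8779)·0.36)/2.219 = 0.098.
Then σ = (x₂ − x₁)/(z₂ − z₁) = (0.36 − -0.073)/2.219 = 0.195.
Precision τ = 1/σ² = 1/0.1952² = 26.3.

μ = 0.098, τ = 26.3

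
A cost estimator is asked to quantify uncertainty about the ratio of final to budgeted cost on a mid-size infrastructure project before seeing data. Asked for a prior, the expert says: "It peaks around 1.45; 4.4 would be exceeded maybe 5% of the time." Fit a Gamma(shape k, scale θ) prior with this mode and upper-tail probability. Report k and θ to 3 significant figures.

Gamma(k,θ) with k>1 has mode (k−1)θ, so θ = 1.45/(k−1).
Need P(X < 4.4) = 0.95 with θ tied to k this way. Start at k = 2, θ = 1.45: P(X<4.4) ≈ 0.806.
Too low — raise k to concentrate. Iterating converges to k ≈ 3.15.
Then θ = 1.45/(3.15−1) ≈ 0.675.

k ≈ 3.15, θ ≈ 0.675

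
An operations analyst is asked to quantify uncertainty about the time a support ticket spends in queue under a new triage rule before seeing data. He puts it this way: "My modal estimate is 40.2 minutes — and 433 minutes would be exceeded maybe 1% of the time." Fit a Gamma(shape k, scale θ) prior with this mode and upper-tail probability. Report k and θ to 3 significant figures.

k ≈ 1.53, θ ≈ 75.5

Gamma(k,θ) with k>1 has mode (k−1)θ, so θ = 40.2/(k−1).
Need P(X < 433) = 0.99 with θ tied to k this way. Start at k = 2, θ = 40.2: P(X<433) ≈ 1.000.
Too high — lower k to spread out. Iterating converges to k ≈ 1.53.
Then θ = 40.2/(1.53−1) ≈ 75.5.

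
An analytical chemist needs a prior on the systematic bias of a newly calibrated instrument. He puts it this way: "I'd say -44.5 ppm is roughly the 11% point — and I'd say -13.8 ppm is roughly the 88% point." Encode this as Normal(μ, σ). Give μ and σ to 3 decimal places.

The p-quantile of Normal(μ,σ) is μ + z_p·σ, with z_{0.11} = -1.227 and z_{0.88} = 1.175.
Eliminate σ: μ = (z₂·x₁ − z₁·x₂)/(z₂ − z₁) = (1.175·-44.5 − (-1.227)·-13.8)/2.402 = -28.821.
Then σ = (x₂ − x₁)/(z₂ − z₁) = (-13.8 − -44.5)/2.402 = 12.784.

μ = -28.821, σ = 12.784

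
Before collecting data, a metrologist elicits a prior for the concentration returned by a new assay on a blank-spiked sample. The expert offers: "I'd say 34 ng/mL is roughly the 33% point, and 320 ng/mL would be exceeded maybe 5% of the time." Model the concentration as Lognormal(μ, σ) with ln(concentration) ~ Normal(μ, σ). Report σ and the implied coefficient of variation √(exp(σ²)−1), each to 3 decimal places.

σ ≈ 1.075, CV ≈ 1.476

If T ~ Lognormal(μ,σ) then ln T ~ Normal(μ,σ), so the p-quantile of ln T is μ + z_p·σ.
ln(34) = 3.526 and ln(320) = 5.768; z_{0.33} = -0.4399, z_{0.95} = 1.645.
σ = (5.768 − 3.526)/(1.645 − (-0.4399)) = 1.075.
μ = 3.526 − (-0.4399)·1.075 = 3.999.
CV = √(exp(σ²)−1) = √(exp(1.1565)−1) = 1.476.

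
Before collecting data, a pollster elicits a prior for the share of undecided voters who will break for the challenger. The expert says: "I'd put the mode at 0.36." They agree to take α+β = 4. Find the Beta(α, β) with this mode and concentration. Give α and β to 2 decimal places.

α = 1.72, β = 2.28

For α,β > 1 the Beta mode is (α−1)/(α+β−2). With α+β = 4, the mode is (α−1)/2.
Set (α−1)/2 = 0.36 → α = 1 + 0.36·2 = 1.72.
β = 4 − α = 2.28.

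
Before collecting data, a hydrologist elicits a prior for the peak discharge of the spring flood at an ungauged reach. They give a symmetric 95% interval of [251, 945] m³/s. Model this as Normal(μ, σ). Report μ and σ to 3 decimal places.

A symmetric 95% interval runs μ ± z·σ with z = 1.96.
Half-width = 347, so σ = 347/1.96 = 177.044.
μ is the interval midpoint, 598.000.

μ = 598.000, σ = 177.044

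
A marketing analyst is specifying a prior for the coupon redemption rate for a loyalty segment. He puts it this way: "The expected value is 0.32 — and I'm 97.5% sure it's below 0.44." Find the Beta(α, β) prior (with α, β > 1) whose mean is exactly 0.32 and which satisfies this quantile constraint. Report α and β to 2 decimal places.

α ≈ 19.90, β ≈ 42.29

With mean 0.32 fixed, write α = 0.32s, β = 0.68s where s = α+β.
Need P(θ < 0.44) = 0.975 under Beta(0.32s, 0.68s). Normal approximation: (q−m)/√(m(1−m)/s) ≈ z_{0.975} = 1.96, so s ≈ 0.32·0.68·(1.96)²/(0.44−0.32)² = 58.0.
At s = 58.0: P(θ<0.44) ≈ 0.971. Adjusting to match 0.975 gives s ≈ 62.19.
So α = 0.32·62.19 ≈ 19.90, β = 0.68·62.19 ≈ 42.29.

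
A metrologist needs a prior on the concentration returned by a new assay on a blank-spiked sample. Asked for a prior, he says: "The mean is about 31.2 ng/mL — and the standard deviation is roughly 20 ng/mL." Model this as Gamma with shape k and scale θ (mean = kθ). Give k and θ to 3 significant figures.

For Gamma(k, scale θ): mean = kθ, variance = kθ², so CV = 1/√k.
CV = SD/mean = 20/31.2 = 0.641, hence k = 1/CV² = 2.43.
Then θ = mean/k = 31.2/2.43 = 12.8.

k ≈ 2.43, θ ≈ 12.8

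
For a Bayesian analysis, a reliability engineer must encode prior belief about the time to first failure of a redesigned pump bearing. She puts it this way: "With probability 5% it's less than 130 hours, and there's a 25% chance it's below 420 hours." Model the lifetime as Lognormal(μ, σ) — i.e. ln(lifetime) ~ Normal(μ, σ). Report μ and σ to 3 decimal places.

If T ~ Lognormal(μ,σ) then ln T ~ Normal(μ,σ), so the p-quantile of ln T is μ + z_p·σ.
ln(130) = 4.868 and ln(420) = 6.04; z_{0.05} = -1.645, z_{0.25} = -0.6745.
σ = (6.04 − 4.868)/(-0.6745 − (-1.645)) = 1.209.
μ = 4.868 − (-1.645)·1.209 = 6.855.

μ ≈ 6.855, σ ≈ 1.209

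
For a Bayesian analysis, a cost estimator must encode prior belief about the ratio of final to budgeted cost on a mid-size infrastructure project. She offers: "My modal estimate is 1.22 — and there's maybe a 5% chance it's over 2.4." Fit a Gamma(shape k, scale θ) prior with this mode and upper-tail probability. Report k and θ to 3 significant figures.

k ≈ 7.06, θ ≈ 0.201

Gamma(k,θ) with k>1 has mode (k−1)θ, so θ = 1.22/(k−1).
Need P(X < 2.4) = 0.95 with θ tied to k this way. Start at k = 2, θ = 1.22: P(X<2.4) ≈ 0.585.
Too low — raise k to concentrate. Iterating converges to k ≈ 7.06.
Then θ = 1.22/(7.06−1) ≈ 0.201.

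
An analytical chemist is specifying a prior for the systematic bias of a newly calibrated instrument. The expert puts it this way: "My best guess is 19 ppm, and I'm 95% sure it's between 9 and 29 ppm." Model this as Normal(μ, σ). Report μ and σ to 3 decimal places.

μ = 19.000, σ = 5.102

A symmetric 95% interval runs μ ± z·σ with z = 1.96.
Half-width = 10, so σ = 10/1.96 = 5.102.
μ is the stated best guess, 19.000.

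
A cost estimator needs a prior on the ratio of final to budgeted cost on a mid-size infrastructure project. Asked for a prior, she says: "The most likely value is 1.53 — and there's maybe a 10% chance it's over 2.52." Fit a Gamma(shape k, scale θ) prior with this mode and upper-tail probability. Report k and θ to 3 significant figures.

k ≈ 8.57, θ ≈ 0.202

Gamma(k,θ) with k>1 has mode (k−1)θ, so θ = 1.53/(k−1).
Need P(X < 2.52) = 0.9 with θ tied to k this way. Start at k = 2, θ = 1.53: P(X<2.52) ≈ 0.490.
Too low — raise k to concentrate. Iterating converges to k ≈ 8.57.
Then θ = 1.53/(8.57−1) ≈ 0.202.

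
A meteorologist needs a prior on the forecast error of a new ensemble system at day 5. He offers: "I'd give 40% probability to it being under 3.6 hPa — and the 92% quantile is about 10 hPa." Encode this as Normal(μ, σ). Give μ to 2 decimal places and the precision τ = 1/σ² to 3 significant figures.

μ = 4.58, τ = 0.0671

The p-quantile of Normal(μ,σ) is μ + z_p·σ, with z_{0.4} = -0.2533 and z_{0.92} = 1.405.
Eliminate σ: μ = (z₂·x₁ − z₁·x₂)/(z₂ − z₁) = (1.405·3.6 − (-0.2533)·10)/1.658 = 4.58.
Then σ = (x₂ − x₁)/(z₂ − z₁) = (10 − 3.6)/1.658 = 3.86.
Precision τ = 1/σ² = 1/3.859² = 0.0671.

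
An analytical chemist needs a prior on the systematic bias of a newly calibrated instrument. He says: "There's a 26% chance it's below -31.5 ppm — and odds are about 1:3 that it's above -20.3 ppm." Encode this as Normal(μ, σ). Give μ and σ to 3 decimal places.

For Normal(μ,σ), the p-quantile is μ + z_p·σ. Here z_{0.26} = -0.6433, z_{0.75} = 0.6745.
So -31.5 = μ − 0.6433σ and -20.3 = μ + 0.6745σ.
Subtracting: σ = (-20.3 − -31.5)/(0.6745 − (-0.6433)) = 8.499.
Then μ = -31.5 − (-0.6433)·8.499 = -26.032.

μ = -26.032, σ = 8.499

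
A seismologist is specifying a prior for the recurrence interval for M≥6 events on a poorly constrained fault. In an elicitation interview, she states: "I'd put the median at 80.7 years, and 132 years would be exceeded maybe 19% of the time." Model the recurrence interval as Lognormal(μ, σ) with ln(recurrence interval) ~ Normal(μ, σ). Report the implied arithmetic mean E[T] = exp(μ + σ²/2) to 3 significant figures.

E[T] ≈ 94.4 years

If T ~ Lognormal(μ,σ) then ln T ~ Normal(μ,σ), so the p-quantile of ln T is μ + z_p·σ.
ln(80.7) = 4.391 and ln(132) = 4.883; z_{0.5} = 0, z_{0.81} = 0.8779.
σ = (4.883 − 4.391)/(0.8779 − (0)) = 0.561.
μ = 4.391 − (0)·0.561 = 4.391.
E[T] = exp(μ + σ²/2) = exp(4.391 + 0.1571) = 94.4 years.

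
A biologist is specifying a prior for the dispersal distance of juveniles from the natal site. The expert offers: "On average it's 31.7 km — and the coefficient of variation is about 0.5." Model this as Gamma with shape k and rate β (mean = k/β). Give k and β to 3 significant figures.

For Gamma(k, rate β): mean = k/β, variance = k/β², so CV = 1/√k.
CV = 0.5, hence k = 1/CV² = 4.
Then β = k/mean = 4/31.7 = 0.126.

k ≈ 4, β ≈ 0.126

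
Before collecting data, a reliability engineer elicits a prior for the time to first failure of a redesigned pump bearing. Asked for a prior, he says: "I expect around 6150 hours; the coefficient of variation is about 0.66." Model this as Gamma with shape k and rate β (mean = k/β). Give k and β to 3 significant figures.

k ≈ 2.3, β ≈ 0.000373

For Gamma(k, rate β): mean = k/β, variance = k/β², so CV = 1/√k.
CV = 0.66, hence k = 1/CV² = 2.3.
Then β = k/mean = 2.3/6150 = 0.000373.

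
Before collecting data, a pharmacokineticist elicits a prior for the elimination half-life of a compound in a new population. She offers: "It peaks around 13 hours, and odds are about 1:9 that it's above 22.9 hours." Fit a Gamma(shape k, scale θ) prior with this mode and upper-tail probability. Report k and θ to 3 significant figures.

k ≈ 6.93, θ ≈ 2.19

Gamma(k,θ) with k>1 has mode (k−1)θ, so θ = 13/(k−1).
Need P(X < 22.9) = 0.9 with θ tied to k this way. Start at k = 2, θ = 13: P(X<22.9) ≈ 0.526.
Too low — raise k to concentrate. Iterating converges to k ≈ 6.93.
Then θ = 13/(6.93−1) ≈ 2.19.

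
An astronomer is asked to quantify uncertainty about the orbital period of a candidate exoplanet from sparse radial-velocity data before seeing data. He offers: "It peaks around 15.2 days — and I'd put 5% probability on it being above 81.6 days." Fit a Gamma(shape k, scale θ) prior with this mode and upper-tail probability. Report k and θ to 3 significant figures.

k ≈ 1.83, θ ≈ 18.3

Gamma(k,θ) with k>1 has mode (k−1)θ, so θ = 15.2/(k−1).
Need P(X < 81.6) = 0.95 with θ tied to k this way. Start at k = 2, θ = 15.2: P(X<81.6) ≈ 0.970.
Too high — lower k to spread out. Iterating converges to k ≈ 1.83.
Then θ = 15.2/(1.83−1) ≈ 18.3.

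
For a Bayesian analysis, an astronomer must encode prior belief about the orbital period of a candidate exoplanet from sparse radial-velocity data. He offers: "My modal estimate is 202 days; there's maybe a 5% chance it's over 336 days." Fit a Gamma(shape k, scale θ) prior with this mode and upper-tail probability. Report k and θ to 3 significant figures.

Gamma(k,θ) with k>1 has mode (k−1)θ, so θ = 202/(k−1).
Need P(X < 336) = 0.95 with θ tied to k this way. Start at k = 2, θ = 202: P(X<336) ≈ 0.495.
Too low — raise k to concentrate. Iterating converges to k ≈ 11.8.
Then θ = 202/(11.8−1) ≈ 18.7.

k ≈ 11.8, θ ≈ 18.7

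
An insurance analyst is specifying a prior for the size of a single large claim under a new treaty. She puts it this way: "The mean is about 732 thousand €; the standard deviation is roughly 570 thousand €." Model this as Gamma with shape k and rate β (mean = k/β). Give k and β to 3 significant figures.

For Gamma(k, rate β): mean = k/β, variance = k/β², so CV = 1/√k.
CV = SD/mean = 570/732 = 0.7787, hence k = 1/CV² = 1.65.
Then β = k/mean = 1.65/732 = 0.00225.

k ≈ 1.65, β ≈ 0.00225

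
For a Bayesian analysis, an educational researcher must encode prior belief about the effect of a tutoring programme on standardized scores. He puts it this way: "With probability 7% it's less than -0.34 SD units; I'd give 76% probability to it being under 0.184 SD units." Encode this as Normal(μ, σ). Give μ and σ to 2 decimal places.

The p-quantile of Normal(μ,σ) is μ + z_p·σ, with z_{0.07} = -1.476 and z_{0.76} = 0.7063.
Eliminate σ: μ = (z₂·x₁ − z₁·x₂)/(z₂ − z₁) = (0.7063·-0.34 − (-1.476)·0.184)/2.182 = 0.01.
Then σ = (x₂ − x₁)/(z₂ − z₁) = (0.184 − -0.34)/2.182 = 0.24.

μ = 0.01, σ = 0.24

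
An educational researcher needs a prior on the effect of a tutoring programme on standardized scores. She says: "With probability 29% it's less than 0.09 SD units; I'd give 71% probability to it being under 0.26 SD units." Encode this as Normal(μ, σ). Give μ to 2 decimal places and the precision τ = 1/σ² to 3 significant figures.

For Normal(μ,σ), the p-quantile is μ + z_p·σ. Here z_{0.29} = -0.5534, z_{0.71} = 0.5534.
So 0.09 = μ − 0.5534σ and 0.26 = μ + 0.5534σ.
Subtracting: σ = (0.26 − 0.09)/(0.5534 − (-0.5534)) = 0.15.
Then μ = 0.09 − (-0.5534)·0.15 = 0.18.
Precision τ = 1/σ² = 1/0.1536² = 42.4.

μ = 0.18, τ = 42.4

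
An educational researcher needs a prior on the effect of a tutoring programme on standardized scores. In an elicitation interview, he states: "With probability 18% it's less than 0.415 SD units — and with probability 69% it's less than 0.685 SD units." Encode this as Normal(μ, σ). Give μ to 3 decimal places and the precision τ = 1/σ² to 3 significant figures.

For Normal(μ,σ), the p-quantile is μ + z_p·σ. Here z_{0.18} = -0.9154, z_{0.69} = 0.4959.
So 0.415 = μ − 0.9154σ and 0.685 = μ + 0.4959σ.
Subtracting: σ = (0.685 − 0.415)/(0.4959 − (-0.9154)) = 0.191.
Then μ = 0.415 − (-0.9154)·0.191 = 0.590.
Precision τ = 1/σ² = 1/0.1913² = 27.3.

μ = 0.590, τ = 27.3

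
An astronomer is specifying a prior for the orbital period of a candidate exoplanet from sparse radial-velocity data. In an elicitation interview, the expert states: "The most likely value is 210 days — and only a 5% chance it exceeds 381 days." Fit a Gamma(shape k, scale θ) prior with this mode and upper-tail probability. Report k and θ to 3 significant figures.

Gamma(k,θ) with k>1 has mode (k−1)θ, so θ = 210/(k−1).
Need P(X < 381) = 0.95 with θ tied to k this way. Start at k = 2, θ = 210: P(X<381) ≈ 0.541.
Too low — raise k to concentrate. Iterating converges to k ≈ 8.85.
Then θ = 210/(8.85−1) ≈ 26.7.

k ≈ 8.85, θ ≈ 26.7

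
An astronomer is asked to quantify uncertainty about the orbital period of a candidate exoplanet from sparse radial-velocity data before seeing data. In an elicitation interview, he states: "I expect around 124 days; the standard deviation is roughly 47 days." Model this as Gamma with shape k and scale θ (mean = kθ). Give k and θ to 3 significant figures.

k ≈ 6.96, θ ≈ 17.8

For Gamma(k, scale θ): mean = kθ, variance = kθ², so CV = 1/√k.
CV = SD/mean = 47/124 = 0.379, hence k = 1/CV² = 6.96.
Then θ = mean/k = 124/6.96 = 17.8.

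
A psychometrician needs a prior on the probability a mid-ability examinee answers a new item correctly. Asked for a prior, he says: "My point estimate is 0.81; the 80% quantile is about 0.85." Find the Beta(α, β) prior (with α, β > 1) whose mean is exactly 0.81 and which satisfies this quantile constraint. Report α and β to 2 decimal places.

With mean 0.81 fixed, write α = 0.81s, β = 0.19s where s = α+β.
Need P(θ < 0.85) = 0.8 under Beta(0.81s, 0.19s). Normal approximation: (q−m)/√(m(1−m)/s) ≈ z_{0.8} = 0.842, so s ≈ 0.81·0.19·(0.842)²/(0.85−0.81)² = 68.1.
At s = 68.1: P(θ<0.85) ≈ 0.796. Adjusting to match 0.8 gives s ≈ 70.33.
So α = 0.81·70.33 ≈ 56.97, β = 0.19·70.33 ≈ 13.36.

α ≈ 56.97, β ≈ 13.36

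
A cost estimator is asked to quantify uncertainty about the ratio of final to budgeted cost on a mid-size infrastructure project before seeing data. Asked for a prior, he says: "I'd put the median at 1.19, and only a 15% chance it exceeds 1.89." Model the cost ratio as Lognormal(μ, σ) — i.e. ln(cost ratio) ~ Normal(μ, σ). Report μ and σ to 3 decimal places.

If T ~ Lognormal(μ,σ) then ln T ~ Normal(μ,σ), so the p-quantile of ln T is μ + z_p·σ.
ln(1.19) = 0.174 and ln(1.89) = 0.6366; z_{0.5} = 0, z_{0.85} = 1.036.
σ = (0.6366 − 0.174)/(1.036 − (0)) = 0.446.
μ = 0.174 − (0)·0.446 = 0.174.

μ ≈ 0.174, σ ≈ 0.446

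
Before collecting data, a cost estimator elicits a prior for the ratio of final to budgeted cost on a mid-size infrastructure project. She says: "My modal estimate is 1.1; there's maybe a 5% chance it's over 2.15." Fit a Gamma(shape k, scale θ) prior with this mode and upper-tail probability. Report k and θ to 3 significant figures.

k ≈ 7.18, θ ≈ 0.178

Gamma(k,θ) with k>1 has mode (k−1)θ, so θ = 1.1/(k−1).
Need P(X < 2.15) = 0.95 with θ tied to k this way. Start at k = 2, θ = 1.1: P(X<2.15) ≈ 0.582.
Too low — raise k to concentrate. Iterating converges to k ≈ 7.18.
Then θ = 1.1/(7.18−1) ≈ 0.178.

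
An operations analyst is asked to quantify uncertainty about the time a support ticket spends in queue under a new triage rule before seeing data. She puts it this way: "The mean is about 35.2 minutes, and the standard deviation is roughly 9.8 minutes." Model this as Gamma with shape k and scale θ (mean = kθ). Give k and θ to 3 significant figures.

k ≈ 12.9, θ ≈ 2.73

For Gamma(k, scale θ): mean = kθ, variance = kθ², so CV = 1/√k.
CV = SD/mean = 9.8/35.2 = 0.2784, hence k = 1/CV² = 12.9.
Then θ = mean/k = 35.2/12.9 = 2.73.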